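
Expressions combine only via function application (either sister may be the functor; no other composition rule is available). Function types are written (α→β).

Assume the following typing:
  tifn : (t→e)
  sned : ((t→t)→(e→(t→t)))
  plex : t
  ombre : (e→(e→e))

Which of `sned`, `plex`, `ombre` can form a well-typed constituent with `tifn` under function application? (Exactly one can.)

sned : ((t→t)→(e→(t→t))) — neither side's domain matches the other.
plex — combines: tifn : (t→e) takes plex : t as argument, giving e.
ombre : (e→(e→e)) — neither side's domain matches the other.

plex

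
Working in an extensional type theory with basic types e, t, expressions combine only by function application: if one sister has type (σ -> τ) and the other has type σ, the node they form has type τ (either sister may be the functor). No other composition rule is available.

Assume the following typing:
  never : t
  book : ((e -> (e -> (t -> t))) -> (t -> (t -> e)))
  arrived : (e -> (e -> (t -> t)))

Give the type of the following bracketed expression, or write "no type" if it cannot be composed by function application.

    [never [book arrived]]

[book arrived]: functor book : ((e -> (e -> (t -> t))) -> (t -> (t -> e))), argument arrived : (e -> (e -> (t -> t))); result (t -> (t -> e)).
[never [book arrived]]: functor [book arrived] : (t -> (t -> e)), argument never : t; result (t -> e).

(t -> e)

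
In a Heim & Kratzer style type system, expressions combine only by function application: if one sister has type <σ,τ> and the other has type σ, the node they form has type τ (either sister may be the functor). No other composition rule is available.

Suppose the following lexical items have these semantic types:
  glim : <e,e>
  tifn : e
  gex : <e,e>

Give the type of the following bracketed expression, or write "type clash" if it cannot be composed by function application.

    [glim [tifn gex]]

[tifn gex] — gex of type <e,e> combines with tifn of type e: type e.
[glim [tifn gex]] — glim of type <e,e> combines with [tifn gex] of type e: type e.

e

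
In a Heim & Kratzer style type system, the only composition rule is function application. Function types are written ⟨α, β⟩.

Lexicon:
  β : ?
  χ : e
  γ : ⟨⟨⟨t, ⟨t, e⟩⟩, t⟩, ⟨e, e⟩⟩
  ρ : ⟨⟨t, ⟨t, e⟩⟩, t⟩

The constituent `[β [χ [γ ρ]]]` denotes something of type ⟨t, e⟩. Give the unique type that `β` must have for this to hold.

⟨e, ⟨t, e⟩⟩

[β [χ [γ ρ]]] must have type ⟨t, e⟩. The sister [χ [γ ρ]] has type e; that is not a function onto ⟨t, e⟩, so β must be the functor, of type ⟨e, ⟨t, e⟩⟩.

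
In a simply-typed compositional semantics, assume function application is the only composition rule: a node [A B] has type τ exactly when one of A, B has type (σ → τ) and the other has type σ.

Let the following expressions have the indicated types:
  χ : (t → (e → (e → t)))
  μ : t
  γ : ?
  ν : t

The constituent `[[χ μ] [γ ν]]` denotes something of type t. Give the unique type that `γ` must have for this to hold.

(t → ((e → (e → t)) → t))

For [[χ μ] [γ ν]] to have type t with [χ μ] of type (e → (e → t)), [γ ν] must be the function: [γ ν] : ((e → (e → t)) → t).
For [γ ν] to have type ((e → (e → t)) → t) with ν of type t, γ must be the function: γ : (t → ((e → (e → t)) → t)).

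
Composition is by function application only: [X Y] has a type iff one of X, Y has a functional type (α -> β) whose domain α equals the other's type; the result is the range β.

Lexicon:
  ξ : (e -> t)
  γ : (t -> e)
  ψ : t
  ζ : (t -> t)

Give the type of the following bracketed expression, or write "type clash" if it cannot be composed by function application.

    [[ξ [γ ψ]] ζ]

At [γ ψ], γ : (t -> e) takes ψ : t, giving e.
At [ξ [γ ψ]], ξ : (e -> t) takes [γ ψ] : e, giving t.
At [[ξ [γ ψ]] ζ], ζ : (t -> t) takes [ξ [γ ψ]] : t, giving t.

t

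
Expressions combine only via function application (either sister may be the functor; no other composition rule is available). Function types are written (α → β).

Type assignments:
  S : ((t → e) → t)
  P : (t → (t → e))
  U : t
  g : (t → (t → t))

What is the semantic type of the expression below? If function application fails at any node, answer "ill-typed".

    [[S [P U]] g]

[P U]: (t → (t → e)) applied to t yields (t → e).
[S [P U]]: ((t → e) → t) applied to (t → e) yields t.
[[S [P U]] g]: (t → (t → t)) applied to t yields (t → t).

(t → t)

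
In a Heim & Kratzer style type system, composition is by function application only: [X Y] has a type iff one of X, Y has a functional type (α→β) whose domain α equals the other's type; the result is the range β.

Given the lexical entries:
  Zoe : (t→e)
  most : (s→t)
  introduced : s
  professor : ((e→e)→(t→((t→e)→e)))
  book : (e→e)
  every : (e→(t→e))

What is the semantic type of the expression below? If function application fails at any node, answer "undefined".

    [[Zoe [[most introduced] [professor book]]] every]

[most introduced]: most is (s→t), introduced is s; result t.
[professor book]: professor is ((e→e)→(t→((t→e)→e))), book is (e→e); result (t→((t→e)→e)).
[[most introduced] [professor book]]: [professor book] is (t→((t→e)→e)), [most introduced] is t; result ((t→e)→e).
[Zoe [[most introduced] [professor book]]]: [[most introduced] [professor book]] is ((t→e)→e), Zoe is (t→e); result e.
[[Zoe [[most introduced] [professor book]]] every]: every is (e→(t→e)), [Zoe [[most introduced] [professor book]]] is e; result (t→e).

(t→e)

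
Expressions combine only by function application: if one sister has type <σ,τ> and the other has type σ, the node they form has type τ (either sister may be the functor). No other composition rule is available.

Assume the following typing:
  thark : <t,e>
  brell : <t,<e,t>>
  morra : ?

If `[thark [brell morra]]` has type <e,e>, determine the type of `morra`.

For [thark [brell morra]] to have type <e,e> with thark of type <t,e>, [brell morra] must be the function: [brell morra] : <<t,e>,<e,e>>.
For [brell morra] to have type <<t,e>,<e,e>> with brell of type <t,<e,t>>, morra must be the function: morra : <<t,<e,t>>,<<t,e>,<e,e>>>.

<<t,<e,t>>,<<t,e>,<e,e>>>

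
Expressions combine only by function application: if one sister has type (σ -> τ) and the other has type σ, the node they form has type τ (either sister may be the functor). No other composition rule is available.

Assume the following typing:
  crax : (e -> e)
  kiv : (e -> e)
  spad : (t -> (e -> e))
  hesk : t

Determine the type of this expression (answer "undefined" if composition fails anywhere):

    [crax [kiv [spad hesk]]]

undefined

[spad hesk] — spad of type (t -> (e -> e)) combines with hesk of type t: type (e -> e).
At [kiv [spad hesk]]: neither (e -> e) nor (e -> e) can take the other as argument; the node is ill-typed.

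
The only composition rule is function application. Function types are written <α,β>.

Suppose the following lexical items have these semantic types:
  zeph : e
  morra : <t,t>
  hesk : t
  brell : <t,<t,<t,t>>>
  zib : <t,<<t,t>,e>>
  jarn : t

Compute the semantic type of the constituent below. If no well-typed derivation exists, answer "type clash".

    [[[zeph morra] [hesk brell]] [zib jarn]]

[zeph morra]: e and <t,t> cannot combine by function application — type clash.

type clash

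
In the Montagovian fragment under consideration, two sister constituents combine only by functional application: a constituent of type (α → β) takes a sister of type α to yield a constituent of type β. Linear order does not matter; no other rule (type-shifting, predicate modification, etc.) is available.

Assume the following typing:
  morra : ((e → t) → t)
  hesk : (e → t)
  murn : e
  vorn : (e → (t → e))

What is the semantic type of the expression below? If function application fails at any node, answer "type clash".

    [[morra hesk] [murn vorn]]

[morra hesk]: ((e → t) → t) applied to (e → t) yields t.
[murn vorn]: (e → (t → e)) applied to e yields (t → e).
[[morra hesk] [murn vorn]]: (t → e) applied to t yields e.

e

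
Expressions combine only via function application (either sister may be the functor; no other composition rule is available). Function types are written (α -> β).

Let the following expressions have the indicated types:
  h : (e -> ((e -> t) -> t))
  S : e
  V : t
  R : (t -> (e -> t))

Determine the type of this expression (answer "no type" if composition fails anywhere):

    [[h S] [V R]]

t

[h S] — h of type (e -> ((e -> t) -> t)) combines with S of type e: type ((e -> t) -> t).
[V R] — R of type (t -> (e -> t)) combines with V of type t: type (e -> t).
[[h S] [V R]] — [h S] of type ((e -> t) -> t) combines with [V R] of type (e -> t): type t.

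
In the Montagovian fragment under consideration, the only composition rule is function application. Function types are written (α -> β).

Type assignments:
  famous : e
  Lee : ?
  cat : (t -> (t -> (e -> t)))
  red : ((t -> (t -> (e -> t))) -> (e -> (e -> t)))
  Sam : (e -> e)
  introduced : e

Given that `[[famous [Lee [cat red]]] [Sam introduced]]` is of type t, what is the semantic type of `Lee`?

At [[famous [Lee [cat red]]] [Sam introduced]] (required: t): [Sam introduced] is e, which is not a function with range t; hence [famous [Lee [cat red]]] is the functor — type (e -> t).
At [famous [Lee [cat red]]] (required: (e -> t)): famous is e, which is not a function with range (e -> t); hence [Lee [cat red]] is the functor — type (e -> (e -> t)).
At [Lee [cat red]] (required: (e -> (e -> t))): [cat red] is (e -> (e -> t)), which is not a function with range (e -> (e -> t)); hence Lee is the functor — type ((e -> (e -> t)) -> (e -> (e -> t))).

((e -> (e -> t)) -> (e -> (e -> t)))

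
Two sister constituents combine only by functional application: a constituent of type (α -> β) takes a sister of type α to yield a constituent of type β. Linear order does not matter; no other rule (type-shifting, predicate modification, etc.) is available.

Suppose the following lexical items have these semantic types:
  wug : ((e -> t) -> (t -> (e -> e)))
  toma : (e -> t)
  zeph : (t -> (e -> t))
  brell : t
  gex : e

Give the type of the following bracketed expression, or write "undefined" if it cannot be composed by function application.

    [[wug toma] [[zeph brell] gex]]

[wug toma]: wug is ((e -> t) -> (t -> (e -> e))), toma is (e -> t); result (t -> (e -> e)).
[zeph brell]: zeph is (t -> (e -> t)), brell is t; result (e -> t).
[[zeph brell] gex]: [zeph brell] is (e -> t), gex is e; result t.
[[wug toma] [[zeph brell] gex]]: [wug toma] is (t -> (e -> e)), [[zeph brell] gex] is t; result (e -> e).

(e -> e)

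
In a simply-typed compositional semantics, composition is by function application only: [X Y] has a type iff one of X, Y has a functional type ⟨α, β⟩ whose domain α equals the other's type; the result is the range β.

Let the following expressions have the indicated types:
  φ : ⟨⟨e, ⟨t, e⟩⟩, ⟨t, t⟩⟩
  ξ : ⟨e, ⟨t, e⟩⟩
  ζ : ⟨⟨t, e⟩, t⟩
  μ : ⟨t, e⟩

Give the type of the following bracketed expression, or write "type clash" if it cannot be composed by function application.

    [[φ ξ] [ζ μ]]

[φ ξ] — φ of type ⟨⟨e, ⟨t, e⟩⟩, ⟨t, t⟩⟩ combines with ξ of type ⟨e, ⟨t, e⟩⟩: type ⟨t, t⟩.
[ζ μ] — ζ of type ⟨⟨t, e⟩, t⟩ combines with μ of type ⟨t, e⟩: type t.
[[φ ξ] [ζ μ]] — [φ ξ] of type ⟨t, t⟩ combines with [ζ μ] of type t: type t.

t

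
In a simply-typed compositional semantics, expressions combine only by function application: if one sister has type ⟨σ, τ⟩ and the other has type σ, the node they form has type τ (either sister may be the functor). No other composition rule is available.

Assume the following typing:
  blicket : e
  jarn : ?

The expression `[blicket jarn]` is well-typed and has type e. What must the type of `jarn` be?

[blicket jarn] is required to be e. blicket : e cannot yield e as functor, so jarn : ⟨e, e⟩.

⟨e, e⟩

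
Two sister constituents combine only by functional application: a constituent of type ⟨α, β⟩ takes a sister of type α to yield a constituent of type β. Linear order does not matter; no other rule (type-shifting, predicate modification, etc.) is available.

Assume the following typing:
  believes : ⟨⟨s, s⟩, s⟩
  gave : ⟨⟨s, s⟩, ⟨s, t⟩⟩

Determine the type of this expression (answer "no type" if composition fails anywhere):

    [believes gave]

[believes gave]: ⟨⟨s, s⟩, s⟩ with ⟨⟨s, s⟩, ⟨s, t⟩⟩ — neither is a function whose domain matches the other; composition fails here.

no type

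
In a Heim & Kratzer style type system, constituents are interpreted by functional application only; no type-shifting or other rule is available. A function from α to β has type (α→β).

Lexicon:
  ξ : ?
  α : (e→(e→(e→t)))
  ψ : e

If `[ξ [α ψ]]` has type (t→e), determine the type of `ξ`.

((e→(e→t))→(t→e))

[ξ [α ψ]] is required to be (t→e). [α ψ] : (e→(e→t)) cannot yield (t→e) as functor, so ξ : ((e→(e→t))→(t→e)).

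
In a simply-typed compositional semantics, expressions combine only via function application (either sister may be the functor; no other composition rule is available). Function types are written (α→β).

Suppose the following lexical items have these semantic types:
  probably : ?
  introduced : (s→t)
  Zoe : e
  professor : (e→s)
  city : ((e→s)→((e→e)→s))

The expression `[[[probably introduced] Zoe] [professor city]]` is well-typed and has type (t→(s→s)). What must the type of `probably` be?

((s→t)→(e→(((e→e)→s)→(t→(s→s)))))

At [[[probably introduced] Zoe] [professor city]] (required: (t→(s→s))): [professor city] is ((e→e)→s), which is not a function with range (t→(s→s)); hence [[probably introduced] Zoe] is the functor — type (((e→e)→s)→(t→(s→s))).
At [[probably introduced] Zoe] (required: (((e→e)→s)→(t→(s→s)))): Zoe is e, which is not a function with range (((e→e)→s)→(t→(s→s))); hence [probably introduced] is the functor — type (e→(((e→e)→s)→(t→(s→s)))).
At [probably introduced] (required: (e→(((e→e)→s)→(t→(s→s))))): introduced is (s→t), which is not a function with range (e→(((e→e)→s)→(t→(s→s)))); hence probably is the functor — type ((s→t)→(e→(((e→e)→s)→(t→(s→s))))).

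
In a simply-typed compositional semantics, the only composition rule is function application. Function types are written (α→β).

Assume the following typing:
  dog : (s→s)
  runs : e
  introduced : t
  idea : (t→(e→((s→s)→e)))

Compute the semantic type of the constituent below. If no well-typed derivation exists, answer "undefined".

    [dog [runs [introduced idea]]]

[introduced idea]: (t→(e→((s→s)→e))) applied to t yields (e→((s→s)→e)).
[runs [introduced idea]]: (e→((s→s)→e)) applied to e yields ((s→s)→e).
[dog [runs [introduced idea]]]: ((s→s)→e) applied to (s→s) yields e.

e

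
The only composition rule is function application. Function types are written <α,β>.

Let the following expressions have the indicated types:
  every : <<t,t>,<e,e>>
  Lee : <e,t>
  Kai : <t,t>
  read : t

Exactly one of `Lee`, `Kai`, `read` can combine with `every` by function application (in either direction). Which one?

Lee : <e,t> — no; every wants <t,t>, and Lee wants e.
Kai — combines: every : <<t,t>,<e,e>> takes Kai : <t,t> as argument, giving <e,e>.
read : t — no; every wants <t,t>, and read wants nothing (atomic).

Kai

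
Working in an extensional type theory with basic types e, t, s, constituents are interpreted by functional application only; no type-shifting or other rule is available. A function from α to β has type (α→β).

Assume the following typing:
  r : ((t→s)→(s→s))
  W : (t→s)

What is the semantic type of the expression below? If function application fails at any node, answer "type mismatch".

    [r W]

[r W] — r of type ((t→s)→(s→s)) combines with W of type (t→s): type (s→s).

(s→s)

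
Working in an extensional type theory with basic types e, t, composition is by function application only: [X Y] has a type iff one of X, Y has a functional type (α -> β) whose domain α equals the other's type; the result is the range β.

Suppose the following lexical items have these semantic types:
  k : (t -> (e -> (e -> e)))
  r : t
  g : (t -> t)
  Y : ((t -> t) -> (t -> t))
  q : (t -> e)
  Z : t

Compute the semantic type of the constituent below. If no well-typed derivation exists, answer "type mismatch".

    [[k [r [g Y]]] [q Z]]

(e -> e)

[g Y] — Y of type ((t -> t) -> (t -> t)) combines with g of type (t -> t): type (t -> t).
[r [g Y]] — [g Y] of type (t -> t) combines with r of type t: type t.
[k [r [g Y]]] — k of type (t -> (e -> (e -> e))) combines with [r [g Y]] of type t: type (e -> (e -> e)).
[q Z] — q of type (t -> e) combines with Z of type t: type e.
[[k [r [g Y]]] [q Z]] — [k [r [g Y]]] of type (e -> (e -> e)) combines with [q Z] of type e: type (e -> e).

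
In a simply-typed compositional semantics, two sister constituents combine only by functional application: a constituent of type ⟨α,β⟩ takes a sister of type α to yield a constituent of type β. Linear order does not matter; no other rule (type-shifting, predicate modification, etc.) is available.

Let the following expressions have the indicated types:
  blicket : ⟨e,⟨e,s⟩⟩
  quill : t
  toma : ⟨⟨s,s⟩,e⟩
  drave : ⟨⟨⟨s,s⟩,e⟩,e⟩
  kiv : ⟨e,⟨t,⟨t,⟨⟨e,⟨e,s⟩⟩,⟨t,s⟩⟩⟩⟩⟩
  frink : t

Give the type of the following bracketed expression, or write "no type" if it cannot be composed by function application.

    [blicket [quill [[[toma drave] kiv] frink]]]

⟨t,s⟩

[toma drave] — drave of type ⟨⟨⟨s,s⟩,e⟩,e⟩ combines with toma of type ⟨⟨s,s⟩,e⟩: type e.
[[toma drave] kiv] — kiv of type ⟨e,⟨t,⟨t,⟨⟨e,⟨e,s⟩⟩,⟨t,s⟩⟩⟩⟩⟩ combines with [toma drave] of type e: type ⟨t,⟨t,⟨⟨e,⟨e,s⟩⟩,⟨t,s⟩⟩⟩⟩.
[[[toma drave] kiv] frink] — [[toma drave] kiv] of type ⟨t,⟨t,⟨⟨e,⟨e,s⟩⟩,⟨t,s⟩⟩⟩⟩ combines with frink of type t: type ⟨t,⟨⟨e,⟨e,s⟩⟩,⟨t,s⟩⟩⟩.
[quill [[[toma drave] kiv] frink]] — [[[toma drave] kiv] frink] of type ⟨t,⟨⟨e,⟨e,s⟩⟩,⟨t,s⟩⟩⟩ combines with quill of type t: type ⟨⟨e,⟨e,s⟩⟩,⟨t,s⟩⟩.
[blicket [quill [[[toma drave] kiv] frink]]] — [quill [[[toma drave] kiv] frink]] of type ⟨⟨e,⟨e,s⟩⟩,⟨t,s⟩⟩ combines with blicket of type ⟨e,⟨e,s⟩⟩: type ⟨t,s⟩.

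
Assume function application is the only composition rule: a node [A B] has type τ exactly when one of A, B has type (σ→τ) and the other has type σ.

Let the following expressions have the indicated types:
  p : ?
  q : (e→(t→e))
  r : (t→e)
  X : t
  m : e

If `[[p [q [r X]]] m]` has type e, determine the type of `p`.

For [[p [q [r X]]] m] to have type e with m of type e, [p [q [r X]]] must be the function: [p [q [r X]]] : (e→e).
For [p [q [r X]]] to have type (e→e) with [q [r X]] of type (t→e), p must be the function: p : ((t→e)→(e→e)).

((t→e)→(e→e))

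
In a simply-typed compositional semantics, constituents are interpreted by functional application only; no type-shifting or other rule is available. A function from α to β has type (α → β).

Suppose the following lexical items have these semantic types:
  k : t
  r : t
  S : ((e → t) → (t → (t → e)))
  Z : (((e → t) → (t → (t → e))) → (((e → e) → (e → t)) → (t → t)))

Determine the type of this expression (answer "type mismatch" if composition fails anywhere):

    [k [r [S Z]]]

type mismatch

[S Z]: Z is (((e → t) → (t → (t → e))) → (((e → e) → (e → t)) → (t → t))), S is ((e → t) → (t → (t → e))); result (((e → e) → (e → t)) → (t → t)).
At [r [S Z]]: neither t nor (((e → e) → (e → t)) → (t → t)) can take the other as argument; the node is ill-typed.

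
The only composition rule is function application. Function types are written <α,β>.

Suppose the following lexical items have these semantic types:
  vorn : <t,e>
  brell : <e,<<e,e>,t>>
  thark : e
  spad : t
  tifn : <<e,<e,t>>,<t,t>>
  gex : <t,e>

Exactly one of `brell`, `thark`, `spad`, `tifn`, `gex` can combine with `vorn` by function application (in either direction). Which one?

brell : <e,<<e,e>,t>> — does not combine with vorn.
thark : e — does not combine with vorn.
spad — combines: vorn : <t,e> takes spad : t as argument, giving e.
tifn : <<e,<e,t>>,<t,t>> — does not combine with vorn.
gex : <t,e> — does not combine with vorn.

spad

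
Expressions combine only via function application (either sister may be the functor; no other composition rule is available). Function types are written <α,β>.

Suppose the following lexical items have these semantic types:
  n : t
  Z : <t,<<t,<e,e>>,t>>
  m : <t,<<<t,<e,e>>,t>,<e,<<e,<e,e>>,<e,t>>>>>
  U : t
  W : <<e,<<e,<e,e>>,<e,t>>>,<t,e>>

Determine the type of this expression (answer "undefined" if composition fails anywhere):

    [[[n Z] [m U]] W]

[n Z] — Z of type <t,<<t,<e,e>>,t>> combines with n of type t: type <<t,<e,e>>,t>.
[m U] — m of type <t,<<<t,<e,e>>,t>,<e,<<e,<e,e>>,<e,t>>>>> combines with U of type t: type <<<t,<e,e>>,t>,<e,<<e,<e,e>>,<e,t>>>>.
[[n Z] [m U]] — [m U] of type <<<t,<e,e>>,t>,<e,<<e,<e,e>>,<e,t>>>> combines with [n Z] of type <<t,<e,e>>,t>: type <e,<<e,<e,e>>,<e,t>>>.
[[[n Z] [m U]] W] — W of type <<e,<<e,<e,e>>,<e,t>>>,<t,e>> combines with [[n Z] [m U]] of type <e,<<e,<e,e>>,<e,t>>>: type <t,e>.

<t,e>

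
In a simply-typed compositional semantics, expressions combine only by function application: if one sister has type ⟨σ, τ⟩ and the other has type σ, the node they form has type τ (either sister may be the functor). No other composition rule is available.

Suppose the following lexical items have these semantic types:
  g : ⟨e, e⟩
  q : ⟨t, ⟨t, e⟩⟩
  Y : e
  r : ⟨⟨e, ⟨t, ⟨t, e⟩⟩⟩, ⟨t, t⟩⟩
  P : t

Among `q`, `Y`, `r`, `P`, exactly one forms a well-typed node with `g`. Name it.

Y

q : ⟨t, ⟨t, e⟩⟩ — no; g wants e, and q wants t.
Y — combines: g : ⟨e, e⟩ takes Y : e as argument, giving e.
r : ⟨⟨e, ⟨t, ⟨t, e⟩⟩⟩, ⟨t, t⟩⟩ — no; g wants e, and r wants ⟨e, ⟨t, ⟨t, e⟩⟩⟩.
P : t — no; g wants e, and P wants nothing (atomic).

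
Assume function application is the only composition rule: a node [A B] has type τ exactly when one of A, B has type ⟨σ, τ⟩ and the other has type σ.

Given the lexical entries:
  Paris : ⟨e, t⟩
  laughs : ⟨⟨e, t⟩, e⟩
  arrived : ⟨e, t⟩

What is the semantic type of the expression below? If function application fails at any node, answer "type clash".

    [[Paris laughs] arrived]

[Paris laughs] — laughs of type ⟨⟨e, t⟩, e⟩ combines with Paris of type ⟨e, t⟩: type e.
[[Paris laughs] arrived] — arrived of type ⟨e, t⟩ combines with [Paris laughs] of type e: type t.

t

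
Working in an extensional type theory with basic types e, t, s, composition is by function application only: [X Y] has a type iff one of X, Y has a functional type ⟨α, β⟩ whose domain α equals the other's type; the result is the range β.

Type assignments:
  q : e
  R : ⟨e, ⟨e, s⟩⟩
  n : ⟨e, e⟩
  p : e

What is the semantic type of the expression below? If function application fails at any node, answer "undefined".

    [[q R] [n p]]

s

[q R]: R is ⟨e, ⟨e, s⟩⟩, q is e; result ⟨e, s⟩.
[n p]: n is ⟨e, e⟩, p is e; result e.
[[q R] [n p]]: [q R] is ⟨e, s⟩, [n p] is e; result s.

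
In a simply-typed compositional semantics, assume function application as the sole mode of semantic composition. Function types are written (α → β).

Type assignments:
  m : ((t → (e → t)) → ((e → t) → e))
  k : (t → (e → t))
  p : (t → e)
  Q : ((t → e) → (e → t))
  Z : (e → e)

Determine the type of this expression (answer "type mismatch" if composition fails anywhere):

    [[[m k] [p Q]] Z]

[m k]: m is ((t → (e → t)) → ((e → t) → e)), k is (t → (e → t)); result ((e → t) → e).
[p Q]: Q is ((t → e) → (e → t)), p is (t → e); result (e → t).
[[m k] [p Q]]: [m k] is ((e → t) → e), [p Q] is (e → t); result e.
[[[m k] [p Q]] Z]: Z is (e → e), [[m k] [p Q]] is e; result e.

e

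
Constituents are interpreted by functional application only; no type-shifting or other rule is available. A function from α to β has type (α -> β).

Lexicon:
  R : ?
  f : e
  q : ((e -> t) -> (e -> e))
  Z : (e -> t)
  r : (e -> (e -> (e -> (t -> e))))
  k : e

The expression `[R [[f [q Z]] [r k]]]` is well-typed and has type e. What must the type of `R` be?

For [R [[f [q Z]] [r k]]] to have type e with [[f [q Z]] [r k]] of type (e -> (t -> e)), R must be the function: R : ((e -> (t -> e)) -> e).

((e -> (t -> e)) -> e)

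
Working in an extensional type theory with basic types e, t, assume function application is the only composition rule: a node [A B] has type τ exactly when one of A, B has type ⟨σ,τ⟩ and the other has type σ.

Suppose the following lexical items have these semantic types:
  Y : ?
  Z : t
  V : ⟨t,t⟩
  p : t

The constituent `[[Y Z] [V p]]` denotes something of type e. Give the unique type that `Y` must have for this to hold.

⟨t,⟨t,e⟩⟩

[[Y Z] [V p]] is required to be e. [V p] : t cannot yield e as functor, so [Y Z] : ⟨t,e⟩.
[Y Z] is required to be ⟨t,e⟩. Z : t cannot yield ⟨t,e⟩ as functor, so Y : ⟨t,⟨t,e⟩⟩.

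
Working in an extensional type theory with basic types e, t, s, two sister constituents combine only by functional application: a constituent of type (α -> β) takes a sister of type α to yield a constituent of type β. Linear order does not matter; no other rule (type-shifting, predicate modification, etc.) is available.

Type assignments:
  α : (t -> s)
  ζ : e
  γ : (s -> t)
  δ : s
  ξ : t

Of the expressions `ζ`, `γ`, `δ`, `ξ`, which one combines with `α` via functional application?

ζ : e — does not combine with α.
γ : (s -> t) — does not combine with α.
δ : s — does not combine with α.
ξ — combines: α : (t -> s) takes ξ : t as argument, giving s.

ξ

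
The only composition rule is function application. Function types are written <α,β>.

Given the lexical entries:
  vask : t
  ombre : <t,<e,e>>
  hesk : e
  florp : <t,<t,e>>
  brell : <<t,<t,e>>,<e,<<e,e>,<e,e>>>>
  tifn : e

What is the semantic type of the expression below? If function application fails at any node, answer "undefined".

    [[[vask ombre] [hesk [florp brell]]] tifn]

[vask ombre]: ombre is <t,<e,e>>, vask is t; result <e,e>.
[florp brell]: brell is <<t,<t,e>>,<e,<<e,e>,<e,e>>>>, florp is <t,<t,e>>; result <e,<<e,e>,<e,e>>>.
[hesk [florp brell]]: [florp brell] is <e,<<e,e>,<e,e>>>, hesk is e; result <<e,e>,<e,e>>.
[[vask ombre] [hesk [florp brell]]]: [hesk [florp brell]] is <<e,e>,<e,e>>, [vask ombre] is <e,e>; result <e,e>.
[[[vask ombre] [hesk [florp brell]]] tifn]: [[vask ombre] [hesk [florp brell]]] is <e,e>, tifn is e; result e.

e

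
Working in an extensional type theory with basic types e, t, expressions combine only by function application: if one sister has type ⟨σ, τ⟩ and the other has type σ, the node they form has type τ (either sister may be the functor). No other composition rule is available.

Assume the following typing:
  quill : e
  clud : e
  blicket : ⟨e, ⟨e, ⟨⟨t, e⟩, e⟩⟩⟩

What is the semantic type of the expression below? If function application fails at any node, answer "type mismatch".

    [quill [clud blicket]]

[clud blicket]: functor blicket : ⟨e, ⟨e, ⟨⟨t, e⟩, e⟩⟩⟩, argument clud : e; result ⟨e, ⟨⟨t, e⟩, e⟩⟩.
[quill [clud blicket]]: functor [clud blicket] : ⟨e, ⟨⟨t, e⟩, e⟩⟩, argument quill : e; result ⟨⟨t, e⟩, e⟩.

⟨⟨t, e⟩, e⟩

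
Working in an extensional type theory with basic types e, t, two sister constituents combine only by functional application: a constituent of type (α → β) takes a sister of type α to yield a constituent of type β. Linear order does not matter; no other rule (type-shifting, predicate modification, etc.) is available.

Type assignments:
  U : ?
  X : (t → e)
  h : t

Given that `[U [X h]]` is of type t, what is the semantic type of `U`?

For [U [X h]] to have type t with [X h] of type e, U must be the function: U : (e → t).

(e → t)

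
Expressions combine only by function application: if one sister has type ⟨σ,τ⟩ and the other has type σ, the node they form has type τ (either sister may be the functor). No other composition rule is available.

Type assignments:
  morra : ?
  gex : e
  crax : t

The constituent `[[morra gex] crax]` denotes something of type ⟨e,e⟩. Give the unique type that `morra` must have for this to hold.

[[morra gex] crax] must have type ⟨e,e⟩. The sister crax has type t; that is not a function onto ⟨e,e⟩, so [morra gex] must be the functor, of type ⟨t,⟨e,e⟩⟩.
[morra gex] must have type ⟨t,⟨e,e⟩⟩. The sister gex has type e; that is not a function onto ⟨t,⟨e,e⟩⟩, so morra must be the functor, of type ⟨e,⟨t,⟨e,e⟩⟩⟩.

⟨e,⟨t,⟨e,e⟩⟩⟩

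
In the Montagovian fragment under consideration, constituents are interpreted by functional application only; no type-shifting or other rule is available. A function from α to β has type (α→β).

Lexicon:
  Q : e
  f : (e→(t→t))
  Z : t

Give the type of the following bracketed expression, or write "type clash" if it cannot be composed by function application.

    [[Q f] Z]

[Q f] — f of type (e→(t→t)) combines with Q of type e: type (t→t).
[[Q f] Z] — [Q f] of type (t→t) combines with Z of type t: type t.

t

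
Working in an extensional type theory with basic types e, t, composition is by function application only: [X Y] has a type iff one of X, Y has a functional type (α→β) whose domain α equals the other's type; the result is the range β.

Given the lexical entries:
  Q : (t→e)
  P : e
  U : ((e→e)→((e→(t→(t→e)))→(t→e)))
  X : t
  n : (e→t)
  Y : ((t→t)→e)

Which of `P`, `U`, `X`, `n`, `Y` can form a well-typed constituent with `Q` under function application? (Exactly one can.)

P : e — does not combine with Q.
U : ((e→e)→((e→(t→(t→e)))→(t→e))) — does not combine with Q.
X — combines: Q : (t→e) takes X : t as argument, giving e.
n : (e→t) — does not combine with Q.
Y : ((t→t)→e) — does not combine with Q.

X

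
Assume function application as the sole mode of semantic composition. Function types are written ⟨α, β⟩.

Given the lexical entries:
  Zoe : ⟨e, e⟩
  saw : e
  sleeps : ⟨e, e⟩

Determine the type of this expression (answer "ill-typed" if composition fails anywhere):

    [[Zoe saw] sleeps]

[Zoe saw] — Zoe of type ⟨e, e⟩ combines with saw of type e: type e.
[[Zoe saw] sleeps] — sleeps of type ⟨e, e⟩ combines with [Zoe saw] of type e: type e.

e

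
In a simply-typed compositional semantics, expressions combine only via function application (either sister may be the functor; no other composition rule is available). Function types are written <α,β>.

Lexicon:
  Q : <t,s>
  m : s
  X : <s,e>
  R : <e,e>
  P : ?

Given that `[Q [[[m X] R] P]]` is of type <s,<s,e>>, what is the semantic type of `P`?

For [Q [[[m X] R] P]] to have type <s,<s,e>> with Q of type <t,s>, [[[m X] R] P] must be the function: [[[m X] R] P] : <<t,s>,<s,<s,e>>>.
For [[[m X] R] P] to have type <<t,s>,<s,<s,e>>> with [[m X] R] of type e, P must be the function: P : <e,<<t,s>,<s,<s,e>>>>.

<e,<<t,s>,<s,<s,e>>>>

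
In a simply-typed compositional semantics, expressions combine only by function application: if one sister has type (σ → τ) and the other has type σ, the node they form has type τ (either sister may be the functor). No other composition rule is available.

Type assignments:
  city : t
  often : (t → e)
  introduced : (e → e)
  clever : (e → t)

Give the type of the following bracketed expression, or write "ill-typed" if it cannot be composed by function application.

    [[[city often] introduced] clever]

t

[city often]: often is (t → e), city is t; result e.
[[city often] introduced]: introduced is (e → e), [city often] is e; result e.
[[[city often] introduced] clever]: clever is (e → t), [[city often] introduced] is e; result t.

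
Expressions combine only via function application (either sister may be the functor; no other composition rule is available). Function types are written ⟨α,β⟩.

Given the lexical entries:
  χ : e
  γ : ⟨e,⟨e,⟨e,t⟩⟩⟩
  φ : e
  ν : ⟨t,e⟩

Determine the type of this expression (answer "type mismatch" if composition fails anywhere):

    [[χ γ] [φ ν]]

[χ γ]: ⟨e,⟨e,⟨e,t⟩⟩⟩ applied to e yields ⟨e,⟨e,t⟩⟩.
[φ ν]: e with ⟨t,e⟩ — neither is a function whose domain matches the other; composition fails here.

type mismatch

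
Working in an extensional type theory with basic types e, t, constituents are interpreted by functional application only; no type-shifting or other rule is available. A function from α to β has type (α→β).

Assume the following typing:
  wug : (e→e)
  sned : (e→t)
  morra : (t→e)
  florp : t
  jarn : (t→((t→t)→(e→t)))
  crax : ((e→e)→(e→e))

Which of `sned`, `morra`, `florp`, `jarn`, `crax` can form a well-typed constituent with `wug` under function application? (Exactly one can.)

sned : (e→t) — no; wug wants e, and sned wants e.
morra : (t→e) — no; wug wants e, and morra wants t.
florp : t — no; wug wants e, and florp wants nothing (atomic).
jarn : (t→((t→t)→(e→t))) — no; wug wants e, and jarn wants t.
crax — combines: crax : ((e→e)→(e→e)) takes wug : (e→e) as argument, giving (e→e).

crax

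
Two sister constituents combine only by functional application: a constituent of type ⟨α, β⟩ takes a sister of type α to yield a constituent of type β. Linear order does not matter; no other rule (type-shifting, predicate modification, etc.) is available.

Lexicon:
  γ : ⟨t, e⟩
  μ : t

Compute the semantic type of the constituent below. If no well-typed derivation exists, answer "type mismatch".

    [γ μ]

[γ μ]: γ is ⟨t, e⟩, μ is t; result e.

e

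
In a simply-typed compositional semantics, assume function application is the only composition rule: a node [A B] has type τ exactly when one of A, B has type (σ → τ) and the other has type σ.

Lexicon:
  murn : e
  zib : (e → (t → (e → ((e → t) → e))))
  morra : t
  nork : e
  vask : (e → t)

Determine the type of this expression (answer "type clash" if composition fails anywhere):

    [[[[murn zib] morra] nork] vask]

e

At [murn zib], zib : (e → (t → (e → ((e → t) → e)))) takes murn : e, giving (t → (e → ((e → t) → e))).
At [[murn zib] morra], [murn zib] : (t → (e → ((e → t) → e))) takes morra : t, giving (e → ((e → t) → e)).
At [[[murn zib] morra] nork], [[murn zib] morra] : (e → ((e → t) → e)) takes nork : e, giving ((e → t) → e).
At [[[[murn zib] morra] nork] vask], [[[murn zib] morra] nork] : ((e → t) → e) takes vask : (e → t), giving e.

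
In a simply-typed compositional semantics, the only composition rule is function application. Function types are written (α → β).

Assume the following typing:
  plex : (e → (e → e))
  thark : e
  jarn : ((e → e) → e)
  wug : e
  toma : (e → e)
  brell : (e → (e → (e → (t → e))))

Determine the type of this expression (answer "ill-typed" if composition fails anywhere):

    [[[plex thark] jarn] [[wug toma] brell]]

(e → (t → e))

[plex thark]: plex is (e → (e → e)), thark is e; result (e → e).
[[plex thark] jarn]: jarn is ((e → e) → e), [plex thark] is (e → e); result e.
[wug toma]: toma is (e → e), wug is e; result e.
[[wug toma] brell]: brell is (e → (e → (e → (t → e)))), [wug toma] is e; result (e → (e → (t → e))).
[[[plex thark] jarn] [[wug toma] brell]]: [[wug toma] brell] is (e → (e → (t → e))), [[plex thark] jarn] is e; result (e → (t → e)).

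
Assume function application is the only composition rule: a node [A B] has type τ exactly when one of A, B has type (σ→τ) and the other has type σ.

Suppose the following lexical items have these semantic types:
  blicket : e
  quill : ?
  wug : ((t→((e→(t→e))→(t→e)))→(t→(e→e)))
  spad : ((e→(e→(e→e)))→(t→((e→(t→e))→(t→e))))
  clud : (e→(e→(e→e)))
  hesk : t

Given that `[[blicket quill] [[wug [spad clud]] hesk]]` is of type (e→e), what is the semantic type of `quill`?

[[blicket quill] [[wug [spad clud]] hesk]] must have type (e→e). The sister [[wug [spad clud]] hesk] has type (e→e); that is not a function onto (e→e), so [blicket quill] must be the functor, of type ((e→e)→(e→e)).
[blicket quill] must have type ((e→e)→(e→e)). The sister blicket has type e; that is not a function onto ((e→e)→(e→e)), so quill must be the functor, of type (e→((e→e)→(e→e))).

(e→((e→e)→(e→e)))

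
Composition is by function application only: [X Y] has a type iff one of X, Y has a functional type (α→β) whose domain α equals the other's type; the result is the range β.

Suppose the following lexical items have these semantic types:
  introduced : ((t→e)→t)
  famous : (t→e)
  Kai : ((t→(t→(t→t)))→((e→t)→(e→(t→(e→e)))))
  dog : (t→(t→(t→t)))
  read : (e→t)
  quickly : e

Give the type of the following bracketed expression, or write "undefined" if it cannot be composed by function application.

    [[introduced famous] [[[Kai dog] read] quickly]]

(e→e)

[introduced famous]: functor introduced : ((t→e)→t), argument famous : (t→e); result t.
[Kai dog]: functor Kai : ((t→(t→(t→t)))→((e→t)→(e→(t→(e→e))))), argument dog : (t→(t→(t→t))); result ((e→t)→(e→(t→(e→e)))).
[[Kai dog] read]: functor [Kai dog] : ((e→t)→(e→(t→(e→e)))), argument read : (e→t); result (e→(t→(e→e))).
[[[Kai dog] read] quickly]: functor [[Kai dog] read] : (e→(t→(e→e))), argument quickly : e; result (t→(e→e)).
[[introduced famous] [[[Kai dog] read] quickly]]: functor [[[Kai dog] read] quickly] : (t→(e→e)), argument [introduced famous] : t; result (e→e).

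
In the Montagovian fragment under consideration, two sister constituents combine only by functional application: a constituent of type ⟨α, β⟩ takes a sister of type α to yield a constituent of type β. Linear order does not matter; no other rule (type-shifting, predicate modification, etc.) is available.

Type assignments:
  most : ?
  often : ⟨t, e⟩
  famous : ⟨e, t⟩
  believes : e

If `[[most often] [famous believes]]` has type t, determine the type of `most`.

[[most often] [famous believes]] must have type t. The sister [famous believes] has type t; that is not a function onto t, so [most often] must be the functor, of type ⟨t, t⟩.
[most often] must have type ⟨t, t⟩. The sister often has type ⟨t, e⟩; that is not a function onto ⟨t, t⟩, so most must be the functor, of type ⟨⟨t, e⟩, ⟨t, t⟩⟩.

⟨⟨t, e⟩, ⟨t, t⟩⟩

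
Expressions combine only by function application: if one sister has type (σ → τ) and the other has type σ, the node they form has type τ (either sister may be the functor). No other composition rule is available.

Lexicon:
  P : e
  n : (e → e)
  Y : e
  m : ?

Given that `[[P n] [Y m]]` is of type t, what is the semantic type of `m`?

[[P n] [Y m]] must have type t. The sister [P n] has type e; that is not a function onto t, so [Y m] must be the functor, of type (e → t).
[Y m] must have type (e → t). The sister Y has type e; that is not a function onto (e → t), so m must be the functor, of type (e → (e → t)).

(e → (e → t))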